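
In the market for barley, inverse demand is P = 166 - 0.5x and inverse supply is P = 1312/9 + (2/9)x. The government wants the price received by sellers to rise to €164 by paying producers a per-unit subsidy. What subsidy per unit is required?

Required subsidy s = €39 per unit

At a seller price of 164, quantity supplied is -656 + 4.5·164 = 82.
Buyers absorb 82 only when they pay Pb = 166 − 0.5·82 = 125.
s = Ps − Pb = 164 − 125 = 39.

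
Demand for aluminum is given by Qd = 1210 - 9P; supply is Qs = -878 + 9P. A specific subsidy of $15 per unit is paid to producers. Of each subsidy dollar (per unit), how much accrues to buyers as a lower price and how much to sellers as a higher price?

Pre-subsidy: 1210 - 9P = -878 + 9P gives P* = 116, Q* = 166.
With the subsidy, sellers receive Ps = Pb + 15 for each unit, where Pb is the price buyers pay.
Supply in terms of Pb becomes Qs = -878 + 9(Pb + 15) = -743 + 9Pb. Setting this equal to demand: 1210 - 9Pb = -743 + 9Pb, so Pb = 108.5.
Sellers receive Ps = 108.5 + 15 = 123.5; Q' = 1210 − 9·108.5 = 233.5.
Buyers' price falls by P* − Pb = 116 − 108.5 = 7.5; sellers' price rises by Ps − P* = 123.5 − 116 = 7.5.

Buyers gain $7.5 per unit; sellers gain $7.5 per unit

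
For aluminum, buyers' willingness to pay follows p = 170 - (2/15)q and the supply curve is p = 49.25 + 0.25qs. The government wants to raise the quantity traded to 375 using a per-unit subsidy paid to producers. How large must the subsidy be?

Required subsidy s = 23 per unit

At q = 375, from the demand curve buyers pay pb = 170 − (2/15)·375 = 120; from the supply curve sellers need ps = 49.25 + 0.25·375 = 143.
The subsidy must fill the gap: s = ps − pb = 143 − 120 = 23.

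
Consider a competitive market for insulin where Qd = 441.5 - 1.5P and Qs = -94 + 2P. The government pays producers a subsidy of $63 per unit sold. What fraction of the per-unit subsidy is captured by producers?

Pre-subsidy: 441.5 - 1.5P = -94 + 2P gives P* = 153, Q* = 212.
With the subsidy, sellers receive Ps = Pb + 63 for each unit, where Pb is the price buyers pay.
Supply in terms of Pb becomes Qs = -94 + 2(Pb + 63) = 32 + 2Pb. Setting this equal to demand: 441.5 - 1.5Pb = 32 + 2Pb, so Pb = 117.
Sellers receive Ps = 117 + 63 = 180; Q' = 441.5 − 1.5·117 = 266.
Buyers' price falls by P* − Pb = 153 − 117 = 36; sellers' price rises by Ps − P* = 180 − 153 = 27.
So producers capture 27/63 = 3/7 of each unit of subsidy.

Producer share = 3/7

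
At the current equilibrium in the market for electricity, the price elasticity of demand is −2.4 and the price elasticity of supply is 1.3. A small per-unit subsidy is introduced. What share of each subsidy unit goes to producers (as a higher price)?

Producer share = 24/37

For a small subsidy around the equilibrium, the benefit split depends on the relative slopes, which at a point are proportional to the elasticities.
Buyer share = εs/(εs + |εd|) = 1.3/(1.3 + 2.4) = 13/37; seller share = |εd|/(εs + |εd|) = 24/37.
So producers capture 24/37 of the subsidy.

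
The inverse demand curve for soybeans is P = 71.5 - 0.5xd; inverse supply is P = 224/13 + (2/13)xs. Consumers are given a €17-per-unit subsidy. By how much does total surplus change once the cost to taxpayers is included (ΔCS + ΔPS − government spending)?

Net change in total surplus = -€221

Pre-subsidy: 71.5 - 0.5x = 224/13 + (2/13)x gives x* = 83 and P* = 30.
With the rebate, buyers effectively pay Pb = Ps − 17, where Ps is the price sellers receive.
On the curves, Pb = 71.5 - 0.5x and Ps = 224/13 + (2/13)x; the wedge Ps − Pb = 17 gives 224/13 + (2/13)x − (71.5 - 0.5x) = 17, so x' = 109.
Then Pb = 71.5 − 0.5·109 = 17 and Ps = 224/13 + (2/13)·109 = 34.
ΔCS = ½(83 + 109)(30 − 17) = 1248; ΔPS = ½(83 + 109)(34 − 30) = 384.
Government spending = 17 × 109 = 1853.
Net change = 1248 + 384 − 1853 = -221. The loss equals the DWL triangle ½·17·26.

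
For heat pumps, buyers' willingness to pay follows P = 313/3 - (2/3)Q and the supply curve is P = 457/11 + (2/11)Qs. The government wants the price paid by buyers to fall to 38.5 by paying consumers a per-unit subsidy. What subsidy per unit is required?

Required subsidy s = 21 per unit

At a buyer price of 38.5, quantity demanded is 156.5 − 1.5·38.5 = 98.75.
Sellers supply 98.75 only when they receive Ps = 457/11 + (2/11)·98.75 = 59.5.
s = Ps − Pb = 59.5 − 38.5 = 21.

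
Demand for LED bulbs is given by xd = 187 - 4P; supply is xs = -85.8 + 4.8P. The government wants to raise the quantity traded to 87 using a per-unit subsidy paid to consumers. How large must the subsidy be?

Required subsidy s = 11 per unit

At x = 87, invert demand for the buyer price: Pb = (187 − 87)/4 = 25; invert supply for the seller price: Ps = (87 − (-85.8))/4.8 = 36.
The subsidy must fill the gap: s = Ps − Pb = 36 − 25 = 11.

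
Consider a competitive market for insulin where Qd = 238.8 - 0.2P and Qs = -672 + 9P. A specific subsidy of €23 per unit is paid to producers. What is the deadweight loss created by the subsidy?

Deadweight loss = €51.75

Pre-subsidy: 238.8 - 0.2P = -672 + 9P gives P* = 99, Q* = 219.
With the subsidy, sellers receive Ps = Pb + 23 for each unit, where Pb is the price buyers pay.
Supply in terms of Pb becomes Qs = -672 + 9(Pb + 23) = -465 + 9Pb. Setting this equal to demand: 238.8 - 0.2Pb = -465 + 9Pb, so Pb = 76.5.
Sellers receive Ps = 76.5 + 23 = 99.5; Q' = 238.8 − 0.2·76.5 = 223.5.
The subsidy expands output by 223.5 − 219 = 4.5 past the efficient level; on those units the gap between marginal cost and willingness to pay runs from 0 up to 23.
DWL = ½ × 23 × 4.5 = 51.75.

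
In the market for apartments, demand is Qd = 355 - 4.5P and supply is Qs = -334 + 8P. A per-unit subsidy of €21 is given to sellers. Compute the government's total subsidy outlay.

Pre-subsidy: 355 - 4.5P = -334 + 8P gives P* = 55.12, Q* = 106.96.
With the subsidy, sellers receive Ps = Pb + 21 for each unit, where Pb is the price buyers pay.
Supply in terms of Pb becomes Qs = -334 + 8(Pb + 21) = -166 + 8Pb. Setting this equal to demand: 355 - 4.5Pb = -166 + 8Pb, so Pb = 41.68.
Sellers receive Ps = 41.68 + 21 = 62.68; Q' = 355 − 4.5·41.68 = 167.44.
Government outlay = subsidy × quantity = 21 × 167.44 = 3516.24.

Government cost = €3516.24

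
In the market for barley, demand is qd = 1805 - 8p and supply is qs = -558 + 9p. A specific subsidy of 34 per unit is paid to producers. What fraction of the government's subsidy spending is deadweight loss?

Pre-subsidy: 1805 - 8p = -558 + 9p gives p* = 139, q* = 693.
With the subsidy, sellers receive ps = pb + 34 for each unit, where pb is the price buyers pay.
Supply in terms of pb becomes qs = -558 + 9(pb + 34) = -252 + 9pb. Setting this equal to demand: 1805 - 8pb = -252 + 9pb, so pb = 121.
Sellers receive ps = 121 + 34 = 155; q' = 1805 − 8·121 = 837.
ΔCS = ½(693 + 837)(139 − 121) = 13770; ΔPS = ½(693 + 837)(155 − 139) = 12240.
Government spending = 34 × 837 = 28458.
DWL = ½ × 34 × (837 − 693) = 2448; fraction = 2448 / 28458 = 8/93.

DWL / government spending = 8/93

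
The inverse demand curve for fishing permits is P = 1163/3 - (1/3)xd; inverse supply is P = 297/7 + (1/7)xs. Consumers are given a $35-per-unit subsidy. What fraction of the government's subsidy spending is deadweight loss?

Pre-subsidy: 1163/3 - (1/3)x = 297/7 + (1/7)x gives x* = 725 and P* = 146.
With the rebate, buyers effectively pay Pb = Ps − 35, where Ps is the price sellers receive.
On the curves, Pb = 1163/3 - (1/3)x and Ps = 297/7 + (1/7)x; the wedge Ps − Pb = 35 gives 297/7 + (1/7)x − (1163/3 - (1/3)x) = 35, so x' = 798.5.
Then Pb = 1163/3 − (1/3)·798.5 = 121.5 and Ps = 297/7 + (1/7)·798.5 = 156.5.
ΔCS = ½(725 + 798.5)(146 − 121.5) = 18662.875; ΔPS = ½(725 + 798.5)(156.5 − 146) = 7998.375.
Government spending = 35 × 798.5 = 27947.5.
DWL = ½ × 35 × (798.5 − 725) = 1286.25; fraction = 1286.25 / 27947.5 = 147/3194.

DWL / government spending = 147/3194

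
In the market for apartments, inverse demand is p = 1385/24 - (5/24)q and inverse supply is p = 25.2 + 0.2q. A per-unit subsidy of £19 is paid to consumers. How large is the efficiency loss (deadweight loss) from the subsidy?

Pre-subsidy: 1385/24 - (5/24)q = 25.2 + 0.2q gives q* = 3901/49 and p* = 2015/49.
With the rebate, buyers effectively pay pb = ps − 19, where ps is the price sellers receive.
On the curves, pb = 1385/24 - (5/24)q and ps = 25.2 + 0.2q; the wedge ps − pb = 19 gives 25.2 + 0.2q − (1385/24 - (5/24)q) = 19, so q' = 883/7.
Then pb = 1385/24 − (5/24)·(883/7) = 220/7 and ps = 25.2 + 0.2·(883/7) = 353/7.
The subsidy expands output by 883/7 − 3901/49 = 2280/49 past the efficient level; on those units the gap between marginal cost and willingness to pay runs from 0 up to 19.
DWL = ½ × 19 × 2280/49 = 21660/49.

Deadweight loss = 21660/49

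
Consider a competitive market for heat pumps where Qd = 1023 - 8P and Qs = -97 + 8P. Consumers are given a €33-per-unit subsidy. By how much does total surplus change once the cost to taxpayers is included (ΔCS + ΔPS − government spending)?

Pre-subsidy: 1023 - 8P = -97 + 8P gives P* = 70, Q* = 463.
With the rebate, buyers effectively pay Pb = Ps − 33, where Ps is the price sellers receive.
Demand in terms of Ps becomes Qd = 1023 − 8(Ps − 33) = 1287 - 8Ps. Setting this equal to supply: 1287 - 8Ps = -97 + 8Ps, so Ps = 86.5.
Buyers pay Pb = 86.5 − 33 = 53.5; Q' = -97 + 8·86.5 = 595.
ΔCS = ½(463 + 595)(70 − 53.5) = 8728.5; ΔPS = ½(463 + 595)(86.5 − 70) = 8728.5.
Government spending = 33 × 595 = 19635.
Net change = 8728.5 + 8728.5 − 19635 = -2178. The loss equals the DWL triangle ½·33·132.

Net change in total surplus = -€2178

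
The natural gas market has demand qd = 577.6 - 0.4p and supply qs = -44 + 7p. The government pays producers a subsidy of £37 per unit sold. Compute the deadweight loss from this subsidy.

Deadweight loss = £259

Pre-subsidy: 577.6 - 0.4p = -44 + 7p gives p* = 84, q* = 544.
With the subsidy, sellers receive ps = pb + 37 for each unit, where pb is the price buyers pay.
Supply in terms of pb becomes qs = -44 + 7(pb + 37) = 215 + 7pb. Setting this equal to demand: 577.6 - 0.4pb = 215 + 7pb, so pb = 49.
Sellers receive ps = 49 + 37 = 86; q' = 577.6 − 0.4·49 = 558.
The subsidy expands output by 558 − 544 = 14 past the efficient level; on those units the gap between marginal cost and willingness to pay runs from 0 up to 37.
DWL = ½ × 37 × 14 = 259.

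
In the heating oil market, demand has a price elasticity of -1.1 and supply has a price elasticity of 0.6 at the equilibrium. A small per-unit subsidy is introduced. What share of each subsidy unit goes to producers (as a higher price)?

For a small subsidy around the equilibrium, the benefit split depends on the relative slopes, which at a point are proportional to the elasticities.
Buyer share = εs/(εs + |εd|) = 0.6/(0.6 + 1.1) = 6/17; seller share = |εd|/(εs + |εd|) = 11/17.
So producers capture 11/17 of the subsidy.

Producer share = 11/17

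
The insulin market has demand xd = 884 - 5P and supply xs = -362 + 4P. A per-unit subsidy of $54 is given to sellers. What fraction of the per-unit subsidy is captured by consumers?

Pre-subsidy: 884 - 5P = -362 + 4P gives P* = 1246/9, x* = 1726/9.
With the subsidy, sellers receive Ps = Pb + 54 for each unit, where Pb is the price buyers pay.
Supply in terms of Pb becomes xs = -362 + 4(Pb + 54) = -146 + 4Pb. Setting this equal to demand: 884 - 5Pb = -146 + 4Pb, so Pb = 1030/9.
Sellers receive Ps = 1030/9 + 54 = 1516/9; x' = 884 − 5·(1030/9) = 2806/9.
Buyers' price falls by P* − Pb = 1246/9 − 1030/9 = 24; sellers' price rises by Ps − P* = 1516/9 − 1246/9 = 30.
So consumers capture 24/54 = 4/9 of each unit of subsidy.

Consumer share = 4/9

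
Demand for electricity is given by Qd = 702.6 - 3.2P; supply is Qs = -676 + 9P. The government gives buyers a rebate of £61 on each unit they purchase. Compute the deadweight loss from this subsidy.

Deadweight loss = £4392

Pre-subsidy: 702.6 - 3.2P = -676 + 9P gives P* = 113, Q* = 341.
With the rebate, buyers effectively pay Pb = Ps − 61, where Ps is the price sellers receive.
Demand in terms of Ps becomes Qd = 702.6 − 3.2(Ps − 61) = 897.8 - 3.2Ps. Setting this equal to supply: 897.8 - 3.2Ps = -676 + 9Ps, so Ps = 129.
Buyers pay Pb = 129 − 61 = 68; Q' = -676 + 9·129 = 485.
The subsidy expands output by 485 − 341 = 144 past the efficient level; on those units the gap between marginal cost and willingness to pay runs from 0 up to 61.
DWL = ½ × 61 × 144 = 4392.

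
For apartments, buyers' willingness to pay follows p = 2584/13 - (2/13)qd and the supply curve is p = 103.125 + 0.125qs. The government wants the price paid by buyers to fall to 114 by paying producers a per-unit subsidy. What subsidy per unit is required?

Required subsidy s = 58 per unit

At a buyer price of 114, quantity demanded is 1292 − 6.5·114 = 551.
Sellers supply 551 only when they receive ps = 103.125 + 0.125·551 = 172.
s = ps − pb = 172 − 114 = 58.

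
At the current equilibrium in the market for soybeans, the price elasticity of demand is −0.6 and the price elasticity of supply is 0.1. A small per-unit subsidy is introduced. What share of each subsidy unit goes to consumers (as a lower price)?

For a small subsidy around the equilibrium, the benefit split depends on the relative slopes, which at a point are proportional to the elasticities.
Buyer share = εs/(εs + |εd|) = 0.1/(0.1 + 0.6) = 1/7; seller share = |εd|/(εs + |εd|) = 6/7.

Consumer share = 1/7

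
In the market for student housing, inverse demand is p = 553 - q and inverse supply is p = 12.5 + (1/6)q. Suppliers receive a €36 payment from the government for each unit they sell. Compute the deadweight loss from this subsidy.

Pre-subsidy: 553 - q = 12.5 + (1/6)q gives q* = 3243/7 and p* = 628/7.
With the subsidy, sellers receive ps = pb + 36 for each unit, where pb is the price buyers pay.
On the curves, pb = 553 - q and ps = 12.5 + (1/6)q; the wedge ps − pb = 36 gives 12.5 + (1/6)q − (553 - q) = 36, so q' = 3459/7.
Then pb = 553 − 1·(3459/7) = 412/7 and ps = 12.5 + (1/6)·(3459/7) = 664/7.
The subsidy expands output by 3459/7 − 3243/7 = 216/7 past the efficient level; on those units the gap between marginal cost and willingness to pay runs from 0 up to 36.
DWL = ½ × 36 × 216/7 = 3888/7.

Deadweight loss = 3888/7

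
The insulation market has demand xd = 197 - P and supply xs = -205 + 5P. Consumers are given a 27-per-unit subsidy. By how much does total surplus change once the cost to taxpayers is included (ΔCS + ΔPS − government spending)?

Net change in total surplus = -303.75

Pre-subsidy: 197 - P = -205 + 5P gives P* = 67, x* = 130.
With the rebate, buyers effectively pay Pb = Ps − 27, where Ps is the price sellers receive.
Demand in terms of Ps becomes xd = 197 − 1(Ps − 27) = 224 - Ps. Setting this equal to supply: 224 - Ps = -205 + 5Ps, so Ps = 71.5.
Buyers pay Pb = 71.5 − 27 = 44.5; x' = -205 + 5·71.5 = 152.5.
ΔCS = ½(130 + 152.5)(67 − 44.5) = 3178.125; ΔPS = ½(130 + 152.5)(71.5 − 67) = 635.625.
Government spending = 27 × 152.5 = 4117.5.
Net change = 3178.125 + 635.625 − 4117.5 = -303.75. The loss equals the DWL triangle ½·27·22.5.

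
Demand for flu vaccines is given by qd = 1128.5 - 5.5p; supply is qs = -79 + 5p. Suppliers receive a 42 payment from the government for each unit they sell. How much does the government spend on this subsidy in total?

Government cost = 25452

Pre-subsidy: 1128.5 - 5.5p = -79 + 5p gives p* = 115, q* = 496.
With the subsidy, sellers receive ps = pb + 42 for each unit, where pb is the price buyers pay.
Supply in terms of pb becomes qs = -79 + 5(pb + 42) = 131 + 5pb. Setting this equal to demand: 1128.5 - 5.5pb = 131 + 5pb, so pb = 95.
Sellers receive ps = 95 + 42 = 137; q' = 1128.5 − 5.5·95 = 606.
Government outlay = subsidy × quantity = 42 × 606 = 25452.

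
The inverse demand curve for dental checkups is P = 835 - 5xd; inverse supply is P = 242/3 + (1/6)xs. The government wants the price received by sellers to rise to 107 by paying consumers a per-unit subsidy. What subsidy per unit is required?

Required subsidy s = 62 per unit

At a seller price of 107, quantity supplied is -484 + 6·107 = 158.
Buyers absorb 158 only when they pay Pb = 835 − 5·158 = 45.
s = Ps − Pb = 107 − 45 = 62.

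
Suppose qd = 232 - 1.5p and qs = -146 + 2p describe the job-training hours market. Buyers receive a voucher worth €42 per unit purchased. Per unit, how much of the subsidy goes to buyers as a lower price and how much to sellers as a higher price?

Buyers gain €24 per unit; sellers gain €18 per unit

Pre-subsidy: 232 - 1.5p = -146 + 2p gives p* = 108, q* = 70.
With the rebate, buyers effectively pay pb = ps − 42, where ps is the price sellers receive.
Demand in terms of ps becomes qd = 232 − 1.5(ps − 42) = 295 - 1.5ps. Setting this equal to supply: 295 - 1.5ps = -146 + 2ps, so ps = 126.
Buyers pay pb = 126 − 42 = 84; q' = -146 + 2·126 = 106.
Buyers' price falls by p* − pb = 108 − 84 = 24; sellers' price rises by ps − p* = 126 − 108 = 18.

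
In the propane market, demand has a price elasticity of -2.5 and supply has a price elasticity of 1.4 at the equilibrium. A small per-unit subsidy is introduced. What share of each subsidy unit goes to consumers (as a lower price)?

For a small subsidy around the equilibrium, the benefit split depends on the relative slopes, which at a point are proportional to the elasticities.
Buyer share = εs/(εs + |εd|) = 1.4/(1.4 + 2.5) = 14/39; seller share = |εd|/(εs + |εd|) = 25/39.

Consumer share = 14/39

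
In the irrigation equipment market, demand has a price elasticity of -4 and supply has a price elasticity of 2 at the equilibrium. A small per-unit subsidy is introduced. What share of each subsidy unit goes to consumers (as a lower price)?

For a small subsidy around the equilibrium, the benefit split depends on the relative slopes, which at a point are proportional to the elasticities.
Buyer share = εs/(εs + |εd|) = 2/(2 + 4) = 1/3; seller share = |εd|/(εs + |εd|) = 2/3.

Consumer share = 1/3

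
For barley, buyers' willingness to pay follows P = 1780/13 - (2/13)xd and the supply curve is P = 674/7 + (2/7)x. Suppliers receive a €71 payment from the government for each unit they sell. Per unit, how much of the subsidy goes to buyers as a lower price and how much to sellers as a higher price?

Pre-subsidy: 1780/13 - (2/13)x = 674/7 + (2/7)x gives x* = 92.45 and P* = 122.7.
With the subsidy, sellers receive Ps = Pb + 71 for each unit, where Pb is the price buyers pay.
On the curves, Pb = 1780/13 - (2/13)x and Ps = 674/7 + (2/7)x; the wedge Ps − Pb = 71 gives 674/7 + (2/7)x − (1780/13 - (2/13)x) = 71, so x' = 253.975.
Then Pb = 1780/13 − (2/13)·253.975 = 97.85 and Ps = 674/7 + (2/7)·253.975 = 168.85.
Buyers' price falls by P* − Pb = 122.7 − 97.85 = 24.85; sellers' price rises by Ps − P* = 168.85 − 122.7 = 46.15.

Buyers gain €24.85 per unit; sellers gain €46.15 per unit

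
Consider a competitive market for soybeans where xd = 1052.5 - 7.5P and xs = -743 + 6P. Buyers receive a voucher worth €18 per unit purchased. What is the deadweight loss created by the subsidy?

Pre-subsidy: 1052.5 - 7.5P = -743 + 6P gives P* = 133, x* = 55.
With the rebate, buyers effectively pay Pb = Ps − 18, where Ps is the price sellers receive.
Demand in terms of Ps becomes xd = 1052.5 − 7.5(Ps − 18) = 1187.5 - 7.5Ps. Setting this equal to supply: 1187.5 - 7.5Ps = -743 + 6Ps, so Ps = 143.
Buyers pay Pb = 143 − 18 = 125; x' = -743 + 6·143 = 115.
The subsidy expands output by 115 − 55 = 60 past the efficient level; on those units the gap between marginal cost and willingness to pay runs from 0 up to 18.
DWL = ½ × 18 × 60 = 540.

Deadweight loss = €540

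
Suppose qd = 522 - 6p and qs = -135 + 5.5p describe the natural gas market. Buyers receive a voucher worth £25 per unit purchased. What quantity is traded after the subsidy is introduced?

Pre-subsidy: 522 - 6p = -135 + 5.5p gives p* = 1314/23, q* = 4122/23.
With the rebate, buyers effectively pay pb = ps − 25, where ps is the price sellers receive.
Demand in terms of ps becomes qd = 522 − 6(ps − 25) = 672 - 6ps. Setting this equal to supply: 672 - 6ps = -135 + 5.5ps, so ps = 1614/23.
Buyers pay pb = 1614/23 − 25 = 1039/23; q' = -135 + 5.5·(1614/23) = 5772/23.

q' = 5772/23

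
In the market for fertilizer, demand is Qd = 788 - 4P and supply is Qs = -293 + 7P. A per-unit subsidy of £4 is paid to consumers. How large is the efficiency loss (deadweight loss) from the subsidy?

Deadweight loss = 224/11

Pre-subsidy: 788 - 4P = -293 + 7P gives P* = 1081/11, Q* = 4344/11.
With the rebate, buyers effectively pay Pb = Ps − 4, where Ps is the price sellers receive.
Demand in terms of Ps becomes Qd = 788 − 4(Ps − 4) = 804 - 4Ps. Setting this equal to supply: 804 - 4Ps = -293 + 7Ps, so Ps = 1097/11.
Buyers pay Pb = 1097/11 − 4 = 1053/11; Q' = -293 + 7·(1097/11) = 4456/11.
The subsidy expands output by 4456/11 − 4344/11 = 112/11 past the efficient level; on those units the gap between marginal cost and willingness to pay runs from 0 up to 4.
DWL = ½ × 4 × 112/11 = 224/11.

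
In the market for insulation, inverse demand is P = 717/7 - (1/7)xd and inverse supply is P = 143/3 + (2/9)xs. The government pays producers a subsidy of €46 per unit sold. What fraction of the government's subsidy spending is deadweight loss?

Pre-subsidy: 717/7 - (1/7)x = 143/3 + (2/9)x gives x* = 150 and P* = 81.
With the subsidy, sellers receive Ps = Pb + 46 for each unit, where Pb is the price buyers pay.
On the curves, Pb = 717/7 - (1/7)x and Ps = 143/3 + (2/9)x; the wedge Ps − Pb = 46 gives 143/3 + (2/9)x − (717/7 - (1/7)x) = 46, so x' = 276.
Then Pb = 717/7 − (1/7)·276 = 63 and Ps = 143/3 + (2/9)·276 = 109.
ΔCS = ½(150 + 276)(81 − 63) = 3834; ΔPS = ½(150 + 276)(109 − 81) = 5964.
Government spending = 46 × 276 = 12696.
DWL = ½ × 46 × (276 − 150) = 2898; fraction = 2898 / 12696 = 21/92.

DWL / government spending = 21/92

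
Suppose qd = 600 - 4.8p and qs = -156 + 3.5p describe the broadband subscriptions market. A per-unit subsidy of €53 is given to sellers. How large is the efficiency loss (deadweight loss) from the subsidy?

Deadweight loss = 235956/83

Pre-subsidy: 600 - 4.8p = -156 + 3.5p gives p* = 7560/83, q* = 13512/83.
With the subsidy, sellers receive ps = pb + 53 for each unit, where pb is the price buyers pay.
Supply in terms of pb becomes qs = -156 + 3.5(pb + 53) = 29.5 + 3.5pb. Setting this equal to demand: 600 - 4.8pb = 29.5 + 3.5pb, so pb = 5705/83.
Sellers receive ps = 5705/83 + 53 = 10104/83; q' = 600 − 4.8·(5705/83) = 22416/83.
The subsidy expands output by 22416/83 − 13512/83 = 8904/83 past the efficient level; on those units the gap between marginal cost and willingness to pay runs from 0 up to 53.
DWL = ½ × 53 × 8904/83 = 235956/83.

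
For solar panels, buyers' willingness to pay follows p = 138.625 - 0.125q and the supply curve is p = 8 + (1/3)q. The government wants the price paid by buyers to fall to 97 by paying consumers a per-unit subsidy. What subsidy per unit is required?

At a buyer price of 97, quantity demanded is 1109 − 8·97 = 333.
Sellers supply 333 only when they receive ps = 8 + (1/3)·333 = 119.
s = ps − pb = 119 − 97 = 22.

Required subsidy s = 22 per unit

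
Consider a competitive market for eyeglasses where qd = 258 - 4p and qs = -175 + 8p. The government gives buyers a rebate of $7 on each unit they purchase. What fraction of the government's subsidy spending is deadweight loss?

Pre-subsidy: 258 - 4p = -175 + 8p gives p* = 433/12, q* = 341/3.
With the rebate, buyers effectively pay pb = ps − 7, where ps is the price sellers receive.
Demand in terms of ps becomes qd = 258 − 4(ps − 7) = 286 - 4ps. Setting this equal to supply: 286 - 4ps = -175 + 8ps, so ps = 461/12.
Buyers pay pb = 461/12 − 7 = 377/12; q' = -175 + 8·(461/12) = 397/3.
ΔCS = ½(341/3 + 397/3)(433/12 − 377/12) = 574; ΔPS = ½(341/3 + 397/3)(461/12 − 433/12) = 287.
Government spending = 7 × 397/3 = 2779/3.
DWL = ½ × 7 × (397/3 − 341/3) = 196/3; fraction = (196/3) / (2779/3) = 28/397.

DWL / government spending = 28/397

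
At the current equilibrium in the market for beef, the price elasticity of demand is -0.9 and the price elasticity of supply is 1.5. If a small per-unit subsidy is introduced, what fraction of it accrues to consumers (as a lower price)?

Consumer share = 0.625

For a small subsidy around the equilibrium, the benefit split depends on the relative slopes, which at a point are proportional to the elasticities.
Buyer share = εs/(εs + |εd|) = 1.5/(1.5 + 0.9) = 0.625; seller share = |εd|/(εs + |εd|) = 0.375.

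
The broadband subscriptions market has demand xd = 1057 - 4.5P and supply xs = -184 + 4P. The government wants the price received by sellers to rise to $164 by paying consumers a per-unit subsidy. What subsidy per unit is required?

Required subsidy s = $34 per unit

At a seller price of 164, quantity supplied is -184 + 4·164 = 472.
Buyers absorb 472 only when they pay Pb with 1057 − 4.5·Pb = 472, i.e. Pb = 130.
s = Ps − Pb = 164 − 130 = 34.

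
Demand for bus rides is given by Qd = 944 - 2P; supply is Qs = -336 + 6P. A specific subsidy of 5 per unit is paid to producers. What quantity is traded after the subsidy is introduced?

Q' = 631.5

Pre-subsidy: 944 - 2P = -336 + 6P gives P* = 160, Q* = 624.
With the subsidy, sellers receive Ps = Pb + 5 for each unit, where Pb is the price buyers pay.
Supply in terms of Pb becomes Qs = -336 + 6(Pb + 5) = -306 + 6Pb. Setting this equal to demand: 944 - 2Pb = -306 + 6Pb, so Pb = 156.25.
Sellers receive Ps = 156.25 + 5 = 161.25; Q' = 944 − 2·156.25 = 631.5.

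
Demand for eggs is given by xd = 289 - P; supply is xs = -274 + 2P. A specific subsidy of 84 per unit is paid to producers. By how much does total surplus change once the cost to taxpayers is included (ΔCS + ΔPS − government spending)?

Pre-subsidy: 289 - P = -274 + 2P gives P* = 563/3, x* = 304/3.
With the subsidy, sellers receive Ps = Pb + 84 for each unit, where Pb is the price buyers pay.
Supply in terms of Pb becomes xs = -274 + 2(Pb + 84) = -106 + 2Pb. Setting this equal to demand: 289 - Pb = -106 + 2Pb, so Pb = 395/3.
Sellers receive Ps = 395/3 + 84 = 647/3; x' = 289 − 1·(395/3) = 472/3.
ΔCS = ½(304/3 + 472/3)(563/3 − 395/3) = 21728/3; ΔPS = ½(304/3 + 472/3)(647/3 − 563/3) = 10864/3.
Government spending = 84 × 472/3 = 13216.
Net change = 21728/3 + 10864/3 − 13216 = -2352. The loss equals the DWL triangle ½·84·56.

Net change in total surplus = -2352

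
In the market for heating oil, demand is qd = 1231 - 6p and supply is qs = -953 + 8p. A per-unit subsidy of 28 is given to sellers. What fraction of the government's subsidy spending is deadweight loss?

Pre-subsidy: 1231 - 6p = -953 + 8p gives p* = 156, q* = 295.
With the subsidy, sellers receive ps = pb + 28 for each unit, where pb is the price buyers pay.
Supply in terms of pb becomes qs = -953 + 8(pb + 28) = -729 + 8pb. Setting this equal to demand: 1231 - 6pb = -729 + 8pb, so pb = 140.
Sellers receive ps = 140 + 28 = 168; q' = 1231 − 6·140 = 391.
ΔCS = ½(295 + 391)(156 − 140) = 5488; ΔPS = ½(295 + 391)(168 − 156) = 4116.
Government spending = 28 × 391 = 10948.
DWL = ½ × 28 × (391 − 295) = 1344; fraction = 1344 / 10948 = 48/391.

DWL / government spending = 48/391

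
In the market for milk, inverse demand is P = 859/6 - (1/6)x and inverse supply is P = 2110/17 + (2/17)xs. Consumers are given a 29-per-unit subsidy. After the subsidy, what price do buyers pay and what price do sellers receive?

Buyers pay 115; sellers receive 144

Pre-subsidy: 859/6 - (1/6)x = 2110/17 + (2/17)x gives x* = 67 and P* = 132.
With the rebate, buyers effectively pay Pb = Ps − 29, where Ps is the price sellers receive.
On the curves, Pb = 859/6 - (1/6)x and Ps = 2110/17 + (2/17)x; the wedge Ps − Pb = 29 gives 2110/17 + (2/17)x − (859/6 - (1/6)x) = 29, so x' = 169.
Then Pb = 859/6 − (1/6)·169 = 115 and Ps = 2110/17 + (2/17)·169 = 144.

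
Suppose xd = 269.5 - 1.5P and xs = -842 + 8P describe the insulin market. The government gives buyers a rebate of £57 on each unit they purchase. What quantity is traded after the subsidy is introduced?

x' = 166

Pre-subsidy: 269.5 - 1.5P = -842 + 8P gives P* = 117, x* = 94.
With the rebate, buyers effectively pay Pb = Ps − 57, where Ps is the price sellers receive.
Demand in terms of Ps becomes xd = 269.5 − 1.5(Ps − 57) = 355 - 1.5Ps. Setting this equal to supply: 355 - 1.5Ps = -842 + 8Ps, so Ps = 126.
Buyers pay Pb = 126 − 57 = 69; x' = -842 + 8·126 = 166.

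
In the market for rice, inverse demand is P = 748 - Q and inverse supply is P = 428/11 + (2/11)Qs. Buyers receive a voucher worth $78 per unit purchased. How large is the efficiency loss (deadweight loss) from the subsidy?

Deadweight loss = $2574

Pre-subsidy: 748 - Q = 428/11 + (2/11)Q gives Q* = 600 and P* = 148.
With the rebate, buyers effectively pay Pb = Ps − 78, where Ps is the price sellers receive.
On the curves, Pb = 748 - Q and Ps = 428/11 + (2/11)Q; the wedge Ps − Pb = 78 gives 428/11 + (2/11)Q − (748 - Q) = 78, so Q' = 666.
Then Pb = 748 − 1·666 = 82 and Ps = 428/11 + (2/11)·666 = 160.
The subsidy expands output by 666 − 600 = 66 past the efficient level; on those units the gap between marginal cost and willingness to pay runs from 0 up to 78.
DWL = ½ × 78 × 66 = 2574.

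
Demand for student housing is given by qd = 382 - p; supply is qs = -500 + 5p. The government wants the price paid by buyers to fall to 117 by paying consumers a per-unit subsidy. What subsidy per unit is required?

At a buyer price of 117, quantity demanded is 382 − 1·117 = 265.
Sellers supply 265 only when they receive ps with -500 + 5·ps = 265, i.e. ps = 153.
s = ps − pb = 153 − 117 = 36.

Required subsidy s = 36 per unit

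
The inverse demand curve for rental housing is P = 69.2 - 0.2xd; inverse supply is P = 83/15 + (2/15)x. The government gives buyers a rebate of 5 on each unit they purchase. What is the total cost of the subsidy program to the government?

Government cost = 1030

Pre-subsidy: 69.2 - 0.2x = 83/15 + (2/15)x gives x* = 191 and P* = 31.
With the rebate, buyers effectively pay Pb = Ps − 5, where Ps is the price sellers receive.
On the curves, Pb = 69.2 - 0.2x and Ps = 83/15 + (2/15)x; the wedge Ps − Pb = 5 gives 83/15 + (2/15)x − (69.2 - 0.2x) = 5, so x' = 206.
Then Pb = 69.2 − 0.2·206 = 28 and Ps = 83/15 + (2/15)·206 = 33.
Government outlay = subsidy × quantity = 5 × 206 = 1030.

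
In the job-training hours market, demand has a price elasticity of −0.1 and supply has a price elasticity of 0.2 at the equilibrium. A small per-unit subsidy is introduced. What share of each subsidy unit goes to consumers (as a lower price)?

For a small subsidy around the equilibrium, the benefit split depends on the relative slopes, which at a point are proportional to the elasticities.
Buyer share = εs/(εs + |εd|) = 0.2/(0.2 + 0.1) = 2/3; seller share = |εd|/(εs + |εd|) = 1/3.

Consumer share = 2/3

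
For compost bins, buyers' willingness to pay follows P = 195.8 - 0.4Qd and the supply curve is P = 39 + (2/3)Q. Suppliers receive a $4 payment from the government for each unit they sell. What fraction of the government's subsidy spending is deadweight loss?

Pre-subsidy: 195.8 - 0.4Q = 39 + (2/3)Q gives Q* = 147 and P* = 137.
With the subsidy, sellers receive Ps = Pb + 4 for each unit, where Pb is the price buyers pay.
On the curves, Pb = 195.8 - 0.4Q and Ps = 39 + (2/3)Q; the wedge Ps − Pb = 4 gives 39 + (2/3)Q − (195.8 - 0.4Q) = 4, so Q' = 150.75.
Then Pb = 195.8 − 0.4·150.75 = 135.5 and Ps = 39 + (2/3)·150.75 = 139.5.
ΔCS = ½(147 + 150.75)(137 − 135.5) = 223.3125; ΔPS = ½(147 + 150.75)(139.5 − 137) = 372.1875.
Government spending = 4 × 150.75 = 603.
DWL = ½ × 4 × (150.75 − 147) = 7.5; fraction = 7.5 / 603 = 5/402.

DWL / government spending = 5/402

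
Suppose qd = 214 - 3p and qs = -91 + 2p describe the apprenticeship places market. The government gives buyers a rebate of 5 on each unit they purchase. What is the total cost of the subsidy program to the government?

Government cost = 185

Pre-subsidy: 214 - 3p = -91 + 2p gives p* = 61, q* = 31.
With the rebate, buyers effectively pay pb = ps − 5, where ps is the price sellers receive.
Demand in terms of ps becomes qd = 214 − 3(ps − 5) = 229 - 3ps. Setting this equal to supply: 229 - 3ps = -91 + 2ps, so ps = 64.
Buyers pay pb = 64 − 5 = 59; q' = -91 + 2·64 = 37.
Government outlay = subsidy × quantity = 5 × 37 = 185.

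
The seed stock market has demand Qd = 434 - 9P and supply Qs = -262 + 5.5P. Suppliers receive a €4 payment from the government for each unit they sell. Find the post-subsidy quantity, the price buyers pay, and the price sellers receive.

Q' = 454/29; buyers pay 1348/29; sellers receive 1464/29

Pre-subsidy: 434 - 9P = -262 + 5.5P gives P* = 48, Q* = 2.
With the subsidy, sellers receive Ps = Pb + 4 for each unit, where Pb is the price buyers pay.
Supply in terms of Pb becomes Qs = -262 + 5.5(Pb + 4) = -240 + 5.5Pb. Setting this equal to demand: 434 - 9Pb = -240 + 5.5Pb, so Pb = 1348/29.
Sellers receive Ps = 1348/29 + 4 = 1464/29; Q' = 434 − 9·(1348/29) = 454/29.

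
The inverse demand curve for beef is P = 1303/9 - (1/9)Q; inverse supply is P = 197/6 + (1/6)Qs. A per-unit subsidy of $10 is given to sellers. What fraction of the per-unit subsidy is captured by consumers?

Consumer share = 0.4

Pre-subsidy: 1303/9 - (1/9)Q = 197/6 + (1/6)Q gives Q* = 403 and P* = 100.
With the subsidy, sellers receive Ps = Pb + 10 for each unit, where Pb is the price buyers pay.
On the curves, Pb = 1303/9 - (1/9)Q and Ps = 197/6 + (1/6)Q; the wedge Ps − Pb = 10 gives 197/6 + (1/6)Q − (1303/9 - (1/9)Q) = 10, so Q' = 439.
Then Pb = 1303/9 − (1/9)·439 = 96 and Ps = 197/6 + (1/6)·439 = 106.
Buyers' price falls by P* − Pb = 100 − 96 = 4; sellers' price rises by Ps − P* = 106 − 100 = 6.
So consumers capture 4/10 = 0.4 of each unit of subsidy.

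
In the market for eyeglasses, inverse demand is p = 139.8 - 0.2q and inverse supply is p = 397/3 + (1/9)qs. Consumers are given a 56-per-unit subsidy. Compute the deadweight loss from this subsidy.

Deadweight loss = 5040

Pre-subsidy: 139.8 - 0.2q = 397/3 + (1/9)q gives q* = 24 and p* = 135.
With the rebate, buyers effectively pay pb = ps − 56, where ps is the price sellers receive.
On the curves, pb = 139.8 - 0.2q and ps = 397/3 + (1/9)q; the wedge ps − pb = 56 gives 397/3 + (1/9)q − (139.8 - 0.2q) = 56, so q' = 204.
Then pb = 139.8 − 0.2·204 = 99 and ps = 397/3 + (1/9)·204 = 155.
The subsidy expands output by 204 − 24 = 180 past the efficient level; on those units the gap between marginal cost and willingness to pay runs from 0 up to 56.
DWL = ½ × 56 × 180 = 5040.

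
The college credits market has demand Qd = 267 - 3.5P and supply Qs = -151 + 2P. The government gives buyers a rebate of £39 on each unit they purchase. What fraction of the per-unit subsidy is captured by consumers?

Consumer share = 4/11

Pre-subsidy: 267 - 3.5P = -151 + 2P gives P* = 76, Q* = 1.
With the rebate, buyers effectively pay Pb = Ps − 39, where Ps is the price sellers receive.
Demand in terms of Ps becomes Qd = 267 − 3.5(Ps − 39) = 403.5 - 3.5Ps. Setting this equal to supply: 403.5 - 3.5Ps = -151 + 2Ps, so Ps = 1109/11.
Buyers pay Pb = 1109/11 − 39 = 680/11; Q' = -151 + 2·(1109/11) = 557/11.
Buyers' price falls by P* − Pb = 76 − 680/11 = 156/11; sellers' price rises by Ps − P* = 1109/11 − 76 = 273/11.
So consumers capture (156/11)/39 = 4/11 of each unit of subsidy.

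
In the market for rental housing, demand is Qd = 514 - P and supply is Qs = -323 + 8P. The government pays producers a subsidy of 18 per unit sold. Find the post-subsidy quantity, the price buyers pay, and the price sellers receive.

Q' = 437; buyers pay 77; sellers receive 95

Pre-subsidy: 514 - P = -323 + 8P gives P* = 93, Q* = 421.
With the subsidy, sellers receive Ps = Pb + 18 for each unit, where Pb is the price buyers pay.
Supply in terms of Pb becomes Qs = -323 + 8(Pb + 18) = -179 + 8Pb. Setting this equal to demand: 514 - Pb = -179 + 8Pb, so Pb = 77.
Sellers receive Ps = 77 + 18 = 95; Q' = 514 − 1·77 = 437.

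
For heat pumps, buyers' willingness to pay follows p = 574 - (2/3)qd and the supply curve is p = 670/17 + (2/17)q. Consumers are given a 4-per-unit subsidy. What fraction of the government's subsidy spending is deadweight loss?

DWL / government spending = 17/4578

Pre-subsidy: 574 - (2/3)q = 670/17 + (2/17)q gives q* = 681.6 and p* = 119.6.
With the rebate, buyers effectively pay pb = ps − 4, where ps is the price sellers receive.
On the curves, pb = 574 - (2/3)q and ps = 670/17 + (2/17)q; the wedge ps − pb = 4 gives 670/17 + (2/17)q − (574 - (2/3)q) = 4, so q' = 686.7.
Then pb = 574 − (2/3)·686.7 = 116.2 and ps = 670/17 + (2/17)·686.7 = 120.2.
ΔCS = ½(681.6 + 686.7)(119.6 − 116.2) = 2326.11; ΔPS = ½(681.6 + 686.7)(120.2 − 119.6) = 410.49.
Government spending = 4 × 686.7 = 2746.8.
DWL = ½ × 4 × (686.7 − 681.6) = 10.2; fraction = 10.2 / 2746.8 = 17/4578.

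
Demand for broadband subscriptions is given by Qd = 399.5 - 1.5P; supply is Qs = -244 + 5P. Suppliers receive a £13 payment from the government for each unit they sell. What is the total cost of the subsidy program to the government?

Pre-subsidy: 399.5 - 1.5P = -244 + 5P gives P* = 99, Q* = 251.
With the subsidy, sellers receive Ps = Pb + 13 for each unit, where Pb is the price buyers pay.
Supply in terms of Pb becomes Qs = -244 + 5(Pb + 13) = -179 + 5Pb. Setting this equal to demand: 399.5 - 1.5Pb = -179 + 5Pb, so Pb = 89.
Sellers receive Ps = 89 + 13 = 102; Q' = 399.5 − 1.5·89 = 266.
Government outlay = subsidy × quantity = 13 × 266 = 3458.

Government cost = £3458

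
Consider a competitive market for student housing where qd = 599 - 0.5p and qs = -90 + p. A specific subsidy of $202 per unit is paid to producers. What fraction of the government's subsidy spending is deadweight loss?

Pre-subsidy: 599 - 0.5p = -90 + p gives p* = 1378/3, q* = 1108/3.
With the subsidy, sellers receive ps = pb + 202 for each unit, where pb is the price buyers pay.
Supply in terms of pb becomes qs = -90 + 1(pb + 202) = 112 + pb. Setting this equal to demand: 599 - 0.5pb = 112 + pb, so pb = 974/3.
Sellers receive ps = 974/3 + 202 = 1580/3; q' = 599 − 0.5·(974/3) = 1310/3.
ΔCS = ½(1108/3 + 1310/3)(1378/3 − 974/3) = 162812/3; ΔPS = ½(1108/3 + 1310/3)(1580/3 − 1378/3) = 81406/3.
Government spending = 202 × 1310/3 = 264620/3.
DWL = ½ × 202 × (1310/3 − 1108/3) = 20402/3; fraction = (20402/3) / (264620/3) = 101/1310.

DWL / government spending = 101/1310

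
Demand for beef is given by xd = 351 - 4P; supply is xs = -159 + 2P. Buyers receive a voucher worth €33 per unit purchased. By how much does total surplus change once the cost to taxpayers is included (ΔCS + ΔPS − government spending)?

Pre-subsidy: 351 - 4P = -159 + 2P gives P* = 85, x* = 11.
With the rebate, buyers effectively pay Pb = Ps − 33, where Ps is the price sellers receive.
Demand in terms of Ps becomes xd = 351 − 4(Ps − 33) = 483 - 4Ps. Setting this equal to supply: 483 - 4Ps = -159 + 2Ps, so Ps = 107.
Buyers pay Pb = 107 − 33 = 74; x' = -159 + 2·107 = 55.
ΔCS = ½(11 + 55)(85 − 74) = 363; ΔPS = ½(11 + 55)(107 − 85) = 726.
Government spending = 33 × 55 = 1815.
Net change = 363 + 726 − 1815 = -726. The loss equals the DWL triangle ½·33·44.

Net change in total surplus = -€726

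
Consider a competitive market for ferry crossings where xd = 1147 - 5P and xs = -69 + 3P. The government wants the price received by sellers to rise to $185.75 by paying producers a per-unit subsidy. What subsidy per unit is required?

Required subsidy s = $54 per unit

At a seller price of 185.75, quantity supplied is -69 + 3·185.75 = 488.25.
Buyers absorb 488.25 only when they pay Pb with 1147 − 5·Pb = 488.25, i.e. Pb = 131.75.
s = Ps − Pb = 185.75 − 131.75 = 54.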